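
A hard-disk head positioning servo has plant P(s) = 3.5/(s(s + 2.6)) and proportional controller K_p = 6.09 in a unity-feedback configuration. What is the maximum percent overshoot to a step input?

From 1 + K_pP(s) = 0: s² + 2.6s + 21.31 = 0 ⇒ ω_n = 4.617, ζ = 0.2816.
%OS = 100·exp(−πζ/√(1−ζ²)) = 100·exp(−π·0.2816/√0.9207) = 39.8%.

39.8%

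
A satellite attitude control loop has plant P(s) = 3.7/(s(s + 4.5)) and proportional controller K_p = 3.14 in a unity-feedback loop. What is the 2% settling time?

Closed-loop characteristic equation: s² + 4.5s + 11.62 = 0, so ω_n = 3.409 rad/s and ζ = 4.5/(2·3.409) = 0.6601.
2% settling time T_s ≈ 4/(ζω_n) = 4/2.25 = 1.78 s.

T_s ≈ 1.78 s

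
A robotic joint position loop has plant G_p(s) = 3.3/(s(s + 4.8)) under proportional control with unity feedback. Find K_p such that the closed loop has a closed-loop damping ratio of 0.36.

Closed-loop characteristic equation: s² + 4.8s + K_p·3.3 = 0.
So ω_n = √(3.3K_p) and 2ζω_n = 4.8, giving ζ = 4.8/(2√(3.3K_p)).
Setting ζ = 0.36: √(3.3K_p) = 4.8/(2·0.36) = 6.667, so K_p = 44.44/3.3 = 13.5.

K_p = 13.5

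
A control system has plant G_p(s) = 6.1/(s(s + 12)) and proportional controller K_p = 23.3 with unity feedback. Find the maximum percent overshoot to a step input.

16%

Closed-loop characteristic equation: s² + 12s + 142.1 = 0, so ω_n = 11.92 rad/s and ζ = 12/(2·11.92) = 0.5033.
%OS = 100·exp(−πζ/√(1−ζ²)) = 100·exp(−π·0.5033/√0.7467) = 16%.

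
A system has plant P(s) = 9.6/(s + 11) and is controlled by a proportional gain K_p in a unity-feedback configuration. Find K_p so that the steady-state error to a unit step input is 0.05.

Steady-state error for a unit step on this type-0 loop is 1/(1 + K_p·P(0)).
P(0) = 0.8727. Require 1/(1 + K_p·0.8727) = 0.05, so 1 + 0.8727·K_p = 20.
K_p = (20 − 1)/0.8727 = 21.8.

K_p = 21.8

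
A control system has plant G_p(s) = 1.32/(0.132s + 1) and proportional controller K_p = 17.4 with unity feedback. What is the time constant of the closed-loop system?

Closed loop: T(s) = K_p·G_p/(1+K_p·G_p) = 22.97/(0.132s + 1 + 22.97), with pole at s = −(1 + 22.97)/0.132 = −181.6.
Closed-loop time constant τ = 1/181.6 = 0.00551 s.

τ = 0.00551 s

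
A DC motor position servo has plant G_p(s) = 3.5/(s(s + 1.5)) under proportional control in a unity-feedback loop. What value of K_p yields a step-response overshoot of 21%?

K_p = 0.812

From %OS = 100·exp(−πζ/√(1−ζ²)) = 21%, ζ = −ln(0.21)/√(π²+ln²(0.21)) = 0.4449.
Characteristic equation s² + 1.5s + 3.5K_p = 0 gives ζ = 1.5/(2√(3.5K_p)).
Setting ζ = 0.4449: √(3.5K_p) = 1.5/(2·0.4449) = 1.686, so K_p = 2.842/3.5 = 0.812.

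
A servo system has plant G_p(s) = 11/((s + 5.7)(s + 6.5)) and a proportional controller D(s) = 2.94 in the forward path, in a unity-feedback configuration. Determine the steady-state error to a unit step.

0.534

The loop is type 0. Static position error constant K_pos = D(0)·G_p(0) = 2.94·0.2969 = 0.8729.
Steady-state error to a unit step: e_ss = 1/(1+K_pos) = 1/1.873 = 0.534.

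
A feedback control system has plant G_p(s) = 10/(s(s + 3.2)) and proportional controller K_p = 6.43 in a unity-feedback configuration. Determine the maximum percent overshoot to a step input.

52.7%

From 1 + K_pG_p(s) = 0: s² + 3.2s + 64.3 = 0 ⇒ ω_n = 8.019, ζ = 0.1995.
%OS = 100·exp(−πζ/√(1−ζ²)) = 100·exp(−π·0.1995/√0.9602) = 52.7%.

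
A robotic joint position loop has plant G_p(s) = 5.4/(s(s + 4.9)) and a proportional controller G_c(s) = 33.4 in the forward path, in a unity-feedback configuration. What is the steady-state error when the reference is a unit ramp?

0.0272

The loop has one pole at the origin (type 1). Velocity error constant K_v = lim_{s→0} s·G_c(s)G_p(s) = 33.4·5.4/4.9 = 36.81.
Steady-state error to a unit ramp: e_ss = 1/K_v = 0.0272.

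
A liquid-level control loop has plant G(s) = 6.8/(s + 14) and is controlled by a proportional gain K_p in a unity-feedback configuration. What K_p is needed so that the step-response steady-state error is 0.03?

K_p = 66.6

For a type-0 loop with proportional control, e_ss = 1/(1 + K_p·G(0)).
G(0) = 0.4857. Require 1/(1 + K_p·0.4857) = 0.03, so 1 + 0.4857·K_p = 33.33.
K_p = (33.33 − 1)/0.4857 = 66.6.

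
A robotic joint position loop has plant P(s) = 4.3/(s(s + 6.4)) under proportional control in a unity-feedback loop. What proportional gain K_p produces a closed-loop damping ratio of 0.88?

K_p = 3.08

Closed-loop characteristic equation: s² + 6.4s + K_p·4.3 = 0.
So ω_n = √(4.3K_p) and 2ζω_n = 6.4, giving ζ = 6.4/(2√(4.3K_p)).
Setting ζ = 0.88: √(4.3K_p) = 6.4/(2·0.88) = 3.636, so K_p = 13.22/4.3 = 3.08.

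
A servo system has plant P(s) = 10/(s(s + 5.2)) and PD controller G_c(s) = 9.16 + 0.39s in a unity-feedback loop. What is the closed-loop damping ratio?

ζ = 0.475

Forward path: (9.16 + 0.39s)·10/(s(s+5.2)). The closed-loop characteristic equation is s² + (5.2 + 10·0.39)s + 10·9.16 = 0.
That is s² + 9.1s + 91.6 = 0, so ω_n = 9.571 rad/s and ζ = 9.1/(2·9.571) = 0.4754.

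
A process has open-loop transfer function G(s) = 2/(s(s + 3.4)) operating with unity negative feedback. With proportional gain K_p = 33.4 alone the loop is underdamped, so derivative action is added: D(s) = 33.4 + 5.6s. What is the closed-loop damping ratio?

ζ = 0.893

Forward path: (33.4 + 5.6s)·2/(s(s+3.4)). The closed-loop characteristic equation is s² + (3.4 + 2·5.6)s + 2·33.4 = 0.
That is s² + 14.6s + 66.8 = 0, so ω_n = 8.173 rad/s and ζ = 14.6/(2·8.173) = 0.8932.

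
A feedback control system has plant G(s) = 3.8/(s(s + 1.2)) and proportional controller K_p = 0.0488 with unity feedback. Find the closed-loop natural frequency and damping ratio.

1 + K_p·G(s) = 0 gives s² + 1.2s + 0.1854 = 0.
Matching s² + 2ζω_n s + ω_n²: ω_n = √0.1854 = 0.4306 rad/s and 2ζω_n = 1.2, so ζ = 1.2/(2·0.4306) = 1.39.

ω_n = 0.431 rad/s, ζ = 1.39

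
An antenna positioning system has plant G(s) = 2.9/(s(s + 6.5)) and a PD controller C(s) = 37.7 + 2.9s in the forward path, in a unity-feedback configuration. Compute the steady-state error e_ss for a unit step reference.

0

The open loop C(s)G(s) has a pole at the origin (type 1), so the static position error constant is infinite and e_ss = 1/(1+∞) = 0.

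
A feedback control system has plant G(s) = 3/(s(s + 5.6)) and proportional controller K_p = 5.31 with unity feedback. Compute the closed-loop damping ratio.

ζ = 0.702

The closed-loop denominator is s(s+5.6) + 5.31·3 = s² + 5.6s + 15.93.
Matching s² + 2ζω_n s + ω_n²: ω_n = √15.93 = 3.991 rad/s and 2ζω_n = 5.6, so ζ = 5.6/(2·3.991) = 0.702.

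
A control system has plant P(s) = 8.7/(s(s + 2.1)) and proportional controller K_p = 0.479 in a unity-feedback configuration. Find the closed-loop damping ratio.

With unity feedback the closed-loop characteristic equation is s² + 2.1s + 0.479·8.7 = s² + 2.1s + 4.167 = 0.
So ω_n² = 4.167 ⇒ ω_n = 2.041 rad/s, and ζ = 2.1/(2ω_n) = 0.514.

ζ = 0.514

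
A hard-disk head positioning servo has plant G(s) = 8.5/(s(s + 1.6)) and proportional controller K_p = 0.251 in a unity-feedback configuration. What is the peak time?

T_p = 2.57 s

From 1 + K_pG(s) = 0: s² + 1.6s + 2.134 = 0 ⇒ ω_n = 1.461, ζ = 0.5477.
Damped frequency ω_d = ω_n√(1−ζ²) = 1.222 rad/s, so peak time T_p = π/ω_d = 2.57 s.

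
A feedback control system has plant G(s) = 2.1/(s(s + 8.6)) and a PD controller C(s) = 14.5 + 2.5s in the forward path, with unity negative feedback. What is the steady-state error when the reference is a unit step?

The open loop C(s)G(s) has a pole at the origin (type 1), so the static position error constant is infinite and e_ss = 1/(1+∞) = 0.

0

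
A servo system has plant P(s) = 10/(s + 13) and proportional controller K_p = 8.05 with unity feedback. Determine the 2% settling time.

Closed-loop transfer function: T(s) = K_p·P(s)/(1 + K_p·P(s)) = 80.5/(s + 13 + 80.5) = 80.5/(s + 93.5).
Time constant τ = 1/93.5 = 0.0107 s, so the 2% settling time is about 4τ = 0.0428 s.

T_s ≈ 0.0428 s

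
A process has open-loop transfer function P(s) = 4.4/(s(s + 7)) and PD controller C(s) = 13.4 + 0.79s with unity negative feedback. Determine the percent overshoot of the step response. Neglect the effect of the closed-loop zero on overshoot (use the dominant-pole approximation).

5.33%

Forward path: (13.4 + 0.79s)·4.4/(s(s+7)). The closed-loop characteristic equation is s² + (7 + 4.4·0.79)s + 4.4·13.4 = 0.
That is s² + 10.48s + 58.96 = 0, so ω_n = 7.679 rad/s and ζ = 10.48/(2·7.679) = 0.6822.
%OS = 100·exp(−πζ/√(1−ζ²)) = 5.33%.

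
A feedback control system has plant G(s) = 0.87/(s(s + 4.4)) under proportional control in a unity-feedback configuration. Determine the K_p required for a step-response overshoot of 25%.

From %OS = 100·exp(−πζ/√(1−ζ²)) = 25%, ζ = −ln(0.25)/√(π²+ln²(0.25)) = 0.4037.
Characteristic equation s² + 4.4s + 0.87K_p = 0 gives ζ = 4.4/(2√(0.87K_p)).
Setting ζ = 0.4037: √(0.87K_p) = 4.4/(2·0.4037) = 5.449, so K_p = 29.7/0.87 = 34.1.

K_p = 34.1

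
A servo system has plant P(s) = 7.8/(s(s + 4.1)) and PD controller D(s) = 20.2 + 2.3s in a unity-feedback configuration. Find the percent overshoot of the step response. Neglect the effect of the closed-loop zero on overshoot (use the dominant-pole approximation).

Forward path: (20.2 + 2.3s)·7.8/(s(s+4.1)). The closed-loop characteristic equation is s² + (4.1 + 7.8·2.3)s + 7.8·20.2 = 0.
That is s² + 22.04s + 157.6 = 0, so ω_n = 12.55 rad/s and ζ = 22.04/(2·12.55) = 0.8779.
%OS = 100·exp(−πζ/√(1−ζ²)) = 0.315%.

0.315%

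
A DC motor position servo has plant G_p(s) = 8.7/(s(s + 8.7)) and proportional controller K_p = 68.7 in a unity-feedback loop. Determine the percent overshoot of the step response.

The closed-loop denominator s² + 8.7s + 597.7 gives ω_n = √597.7 = 24.45 and ζ = 8.7/(2ω_n) = 0.1779.
%OS = 100·exp(−πζ/√(1−ζ²)) = 100·exp(−π·0.1779/√0.9683) = 56.7%.

56.7%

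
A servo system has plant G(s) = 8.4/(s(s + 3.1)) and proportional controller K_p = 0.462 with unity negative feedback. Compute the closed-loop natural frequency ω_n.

ω_n = 1.97 rad/s

With unity feedback the closed-loop characteristic equation is s² + 3.1s + 0.462·8.4 = s² + 3.1s + 3.881 = 0.
Matching s² + 2ζω_n s + ω_n²: ω_n = √3.881 = 1.97 rad/s and 2ζω_n = 3.1, so ζ = 3.1/(2·1.97) = 0.787.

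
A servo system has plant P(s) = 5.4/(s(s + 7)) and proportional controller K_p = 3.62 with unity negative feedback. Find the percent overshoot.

The closed-loop denominator s² + 7s + 19.55 gives ω_n = √19.55 = 4.421 and ζ = 7/(2ω_n) = 0.7916.
%OS = 100·exp(−πζ/√(1−ζ²)) = 100·exp(−π·0.7916/√0.3733) = 1.71%.

1.71%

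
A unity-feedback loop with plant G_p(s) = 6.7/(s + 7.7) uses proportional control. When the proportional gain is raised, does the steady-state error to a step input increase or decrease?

decrease

e_ss = 1/(1 + K_p·G_p(0)); a larger K_p raises the denominator, so e_ss decreases.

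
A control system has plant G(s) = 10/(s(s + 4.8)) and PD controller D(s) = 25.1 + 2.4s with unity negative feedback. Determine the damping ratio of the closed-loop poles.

Forward path: (25.1 + 2.4s)·10/(s(s+4.8)). The closed-loop characteristic equation is s² + (4.8 + 10·2.4)s + 10·25.1 = 0.
That is s² + 28.8s + 251 = 0, so ω_n = 15.84 rad/s and ζ = 28.8/(2·15.84) = 0.9089.

ζ = 0.909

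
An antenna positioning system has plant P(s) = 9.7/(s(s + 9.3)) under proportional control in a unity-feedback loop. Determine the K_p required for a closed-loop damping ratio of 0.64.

Closed-loop characteristic equation: s² + 9.3s + K_p·9.7 = 0.
So ω_n = √(9.7K_p) and 2ζω_n = 9.3, giving ζ = 9.3/(2√(9.7K_p)).
Setting ζ = 0.64: √(9.7K_p) = 9.3/(2·0.64) = 7.266, so K_p = 52.79/9.7 = 5.44.

K_p = 5.44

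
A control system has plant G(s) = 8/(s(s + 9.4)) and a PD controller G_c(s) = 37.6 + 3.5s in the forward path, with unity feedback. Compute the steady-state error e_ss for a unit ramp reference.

0.0312

The loop has one pole at the origin (type 1). Velocity error constant K_v = lim_{s→0} s·G_c(s)G(s) = 37.6·8/9.4 = 32.
Steady-state error to a unit ramp: e_ss = 1/K_v = 0.0312.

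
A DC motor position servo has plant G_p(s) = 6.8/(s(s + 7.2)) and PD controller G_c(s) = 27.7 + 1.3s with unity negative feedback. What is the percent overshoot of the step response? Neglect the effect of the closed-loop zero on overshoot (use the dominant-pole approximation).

Forward path: (27.7 + 1.3s)·6.8/(s(s+7.2)). The closed-loop characteristic equation is s² + (7.2 + 6.8·1.3)s + 6.8·27.7 = 0.
That is s² + 16.04s + 188.4 = 0, so ω_n = 13.72 rad/s and ζ = 16.04/(2·13.72) = 0.5844.
%OS = 100·exp(−πζ/√(1−ζ²)) = 10.4%.

10.4%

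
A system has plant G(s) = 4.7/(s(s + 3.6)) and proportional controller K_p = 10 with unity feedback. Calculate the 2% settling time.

T_s ≈ 2.22 s

Closed-loop characteristic equation: s² + 3.6s + 47 = 0, so ω_n = 6.856 rad/s and ζ = 3.6/(2·6.856) = 0.2626.
2% settling time T_s ≈ 4/(ζω_n) = 4/1.8 = 2.22 s.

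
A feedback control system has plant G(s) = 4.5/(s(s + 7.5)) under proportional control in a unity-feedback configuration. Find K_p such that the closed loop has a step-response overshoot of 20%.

K_p = 15

From %OS = 100·exp(−πζ/√(1−ζ²)) = 20%, ζ = −ln(0.2)/√(π²+ln²(0.2)) = 0.4559.
Characteristic equation s² + 7.5s + 4.5K_p = 0 gives ζ = 7.5/(2√(4.5K_p)).
Setting ζ = 0.4559: √(4.5K_p) = 7.5/(2·0.4559) = 8.225, so K_p = 67.64/4.5 = 15.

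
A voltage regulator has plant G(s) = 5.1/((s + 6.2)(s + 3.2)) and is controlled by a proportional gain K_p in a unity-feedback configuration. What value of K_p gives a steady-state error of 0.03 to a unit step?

K_p = 126

Steady-state error for a unit step on this type-0 loop is 1/(1 + K_p·G(0)).
G(0) = 0.2571. Require 1/(1 + K_p·0.2571) = 0.03, so 1 + 0.2571·K_p = 33.33.
K_p = (33.33 − 1)/0.2571 = 126.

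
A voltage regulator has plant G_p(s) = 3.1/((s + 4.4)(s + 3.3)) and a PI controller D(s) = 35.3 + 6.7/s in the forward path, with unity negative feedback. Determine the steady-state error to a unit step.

The open loop D(s)G_p(s) has a pole at the origin (type 1), so the static position error constant is infinite and e_ss = 1/(1+∞) = 0.

0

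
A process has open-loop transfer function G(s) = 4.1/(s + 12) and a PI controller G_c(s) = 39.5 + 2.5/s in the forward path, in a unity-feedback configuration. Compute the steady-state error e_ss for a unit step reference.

0

The open loop G_c(s)G(s) has a pole at the origin (type 1), so the static position error constant is infinite and e_ss = 1/(1+∞) = 0.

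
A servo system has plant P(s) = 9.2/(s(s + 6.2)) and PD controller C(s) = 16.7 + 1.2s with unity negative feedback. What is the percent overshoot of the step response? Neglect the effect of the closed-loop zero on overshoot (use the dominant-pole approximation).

Forward path: (16.7 + 1.2s)·9.2/(s(s+6.2)). The closed-loop characteristic equation is s² + (6.2 + 9.2·1.2)s + 9.2·16.7 = 0.
That is s² + 17.24s + 153.6 = 0, so ω_n = 12.4 rad/s and ζ = 17.24/(2·12.4) = 0.6954.
%OS = 100·exp(−πζ/√(1−ζ²)) = 4.78%.

4.78%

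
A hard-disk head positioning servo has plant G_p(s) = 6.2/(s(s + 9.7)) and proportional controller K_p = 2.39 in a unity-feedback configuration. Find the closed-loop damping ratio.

ζ = 1.26

With unity feedback the closed-loop characteristic equation is s² + 9.7s + 2.39·6.2 = s² + 9.7s + 14.82 = 0.
So ω_n² = 14.82 ⇒ ω_n = 3.849 rad/s, and ζ = 9.7/(2ω_n) = 1.26.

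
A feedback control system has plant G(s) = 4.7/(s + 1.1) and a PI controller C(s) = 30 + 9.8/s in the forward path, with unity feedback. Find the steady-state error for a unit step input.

The open loop C(s)G(s) has a pole at the origin (type 1), so the static position error constant is infinite and e_ss = 1/(1+∞) = 0.

0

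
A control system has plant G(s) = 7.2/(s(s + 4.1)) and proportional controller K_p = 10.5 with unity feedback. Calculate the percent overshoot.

46.7%

The closed-loop denominator s² + 4.1s + 75.6 gives ω_n = √75.6 = 8.695 and ζ = 4.1/(2ω_n) = 0.2358.
%OS = 100·exp(−πζ/√(1−ζ²)) = 100·exp(−π·0.2358/√0.9444) = 46.7%.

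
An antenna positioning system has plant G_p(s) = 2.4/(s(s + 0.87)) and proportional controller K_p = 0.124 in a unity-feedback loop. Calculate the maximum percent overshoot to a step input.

From 1 + K_pG_p(s) = 0: s² + 0.87s + 0.2976 = 0 ⇒ ω_n = 0.5455, ζ = 0.7974.
%OS = 100·exp(−πζ/√(1−ζ²)) = 100·exp(−π·0.7974/√0.3642) = 1.57%.

1.57%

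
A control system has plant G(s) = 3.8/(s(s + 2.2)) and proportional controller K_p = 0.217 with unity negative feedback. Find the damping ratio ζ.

With unity feedback the closed-loop characteristic equation is s² + 2.2s + 0.217·3.8 = s² + 2.2s + 0.8246 = 0.
So ω_n² = 0.8246 ⇒ ω_n = 0.9081 rad/s, and ζ = 2.2/(2ω_n) = 1.21.

ζ = 1.21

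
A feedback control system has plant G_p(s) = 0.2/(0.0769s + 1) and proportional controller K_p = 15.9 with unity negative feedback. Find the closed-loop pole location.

Closed loop: T(s) = K_p·G_p/(1+K_p·G_p) = 3.18/(0.0769s + 1 + 3.18), with pole at s = −(1 + 3.18)/0.0769 = −54.36.

s = -54.36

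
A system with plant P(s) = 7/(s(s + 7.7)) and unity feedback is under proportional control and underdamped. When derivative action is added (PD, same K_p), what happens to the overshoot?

decrease

With PD the characteristic equation becomes s² + (a + K·K_d)s + K·K_p = 0; the damping term grows, ζ rises, overshoot falls.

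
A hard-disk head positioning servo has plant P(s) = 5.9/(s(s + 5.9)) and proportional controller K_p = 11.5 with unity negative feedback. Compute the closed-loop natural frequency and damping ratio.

ω_n = 8.24 rad/s, ζ = 0.358

1 + K_p·P(s) = 0 gives s² + 5.9s + 67.85 = 0.
So ω_n² = 67.85 ⇒ ω_n = 8.237 rad/s, and ζ = 5.9/(2ω_n) = 0.358.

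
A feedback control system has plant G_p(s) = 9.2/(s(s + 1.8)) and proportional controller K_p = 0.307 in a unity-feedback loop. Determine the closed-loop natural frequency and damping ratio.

1 + K_p·G_p(s) = 0 gives s² + 1.8s + 2.824 = 0.
Matching s² + 2ζω_n s + ω_n²: ω_n = √2.824 = 1.681 rad/s and 2ζω_n = 1.8, so ζ = 1.8/(2·1.681) = 0.536.

ω_n = 1.68 rad/s, ζ = 0.536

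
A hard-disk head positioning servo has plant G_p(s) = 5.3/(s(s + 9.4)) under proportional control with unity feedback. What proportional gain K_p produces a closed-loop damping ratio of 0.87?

Closed-loop characteristic equation: s² + 9.4s + K_p·5.3 = 0.
So ω_n = √(5.3K_p) and 2ζω_n = 9.4, giving ζ = 9.4/(2√(5.3K_p)).
Setting ζ = 0.87: √(5.3K_p) = 9.4/(2·0.87) = 5.402, so K_p = 29.18/5.3 = 5.51.

K_p = 5.51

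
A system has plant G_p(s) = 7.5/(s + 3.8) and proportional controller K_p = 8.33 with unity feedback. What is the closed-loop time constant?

τ = 0.0151 s

Closed-loop transfer function: T(s) = K_p·G_p(s)/(1 + K_p·G_p(s)) = 62.48/(s + 3.8 + 62.48) = 62.48/(s + 66.28).
Time constant τ = 1/66.28 = 0.0151 s.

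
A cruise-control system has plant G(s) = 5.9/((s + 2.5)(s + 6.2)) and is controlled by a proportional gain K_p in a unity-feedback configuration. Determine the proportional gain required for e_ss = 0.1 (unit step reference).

K_p = 23.6

The loop is type 0, so e_ss(step) = 1/(1 + K_pos) with K_pos = K_p·G(0).
G(0) = 0.3806. Require 1/(1 + K_p·0.3806) = 0.1, so 1 + 0.3806·K_p = 10.
K_p = (10 − 1)/0.3806 = 23.6.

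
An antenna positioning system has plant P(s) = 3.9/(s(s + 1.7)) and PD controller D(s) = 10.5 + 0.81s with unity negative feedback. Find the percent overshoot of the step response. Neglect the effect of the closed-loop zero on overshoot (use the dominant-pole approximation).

Forward path: (10.5 + 0.81s)·3.9/(s(s+1.7)). The closed-loop characteristic equation is s² + (1.7 + 3.9·0.81)s + 3.9·10.5 = 0.
That is s² + 4.859s + 40.95 = 0, so ω_n = 6.399 rad/s and ζ = 4.859/(2·6.399) = 0.3797.
%OS = 100·exp(−πζ/√(1−ζ²)) = 27.5%.

27.5%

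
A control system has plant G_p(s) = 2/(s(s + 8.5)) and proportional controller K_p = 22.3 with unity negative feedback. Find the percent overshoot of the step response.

7.49%

The closed-loop denominator s² + 8.5s + 44.6 gives ω_n = √44.6 = 6.678 and ζ = 8.5/(2ω_n) = 0.6364.
%OS = 100·exp(−πζ/√(1−ζ²)) = 100·exp(−π·0.6364/√0.595) = 7.49%.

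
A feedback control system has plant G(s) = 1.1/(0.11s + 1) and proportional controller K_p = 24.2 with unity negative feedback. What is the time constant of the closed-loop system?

Closed loop: T(s) = K_p·G/(1+K_p·G) = 26.62/(0.11s + 1 + 26.62), with pole at s = −(1 + 26.62)/0.11 = −251.1.
Closed-loop time constant τ = 1/251.1 = 0.00398 s.

τ = 0.00398 s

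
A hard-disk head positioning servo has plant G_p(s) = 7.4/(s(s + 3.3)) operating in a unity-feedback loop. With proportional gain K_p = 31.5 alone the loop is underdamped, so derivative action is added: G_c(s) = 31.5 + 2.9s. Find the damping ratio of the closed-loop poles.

ζ = 0.811

Forward path: (31.5 + 2.9s)·7.4/(s(s+3.3)). The closed-loop characteristic equation is s² + (3.3 + 7.4·2.9)s + 7.4·31.5 = 0.
That is s² + 24.76s + 233.1 = 0, so ω_n = 15.27 rad/s and ζ = 24.76/(2·15.27) = 0.8109.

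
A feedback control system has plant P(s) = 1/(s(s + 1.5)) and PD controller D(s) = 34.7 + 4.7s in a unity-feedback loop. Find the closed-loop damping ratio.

Forward path: (34.7 + 4.7s)·1/(s(s+1.5)). The closed-loop characteristic equation is s² + (1.5 + 1·4.7)s + 1·34.7 = 0.
That is s² + 6.2s + 34.7 = 0, so ω_n = 5.891 rad/s and ζ = 6.2/(2·5.891) = 0.5263.

ζ = 0.526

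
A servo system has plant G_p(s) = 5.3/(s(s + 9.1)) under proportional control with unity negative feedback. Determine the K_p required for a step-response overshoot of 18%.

From %OS = 100·exp(−πζ/√(1−ζ²)) = 18%, ζ = −ln(0.18)/√(π²+ln²(0.18)) = 0.4791.
Characteristic equation s² + 9.1s + 5.3K_p = 0 gives ζ = 9.1/(2√(5.3K_p)).
Setting ζ = 0.4791: √(5.3K_p) = 9.1/(2·0.4791) = 9.497, so K_p = 90.19/5.3 = 17.

K_p = 17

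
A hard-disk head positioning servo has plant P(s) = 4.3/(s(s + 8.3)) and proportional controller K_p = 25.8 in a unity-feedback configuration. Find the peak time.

The closed-loop denominator s² + 8.3s + 110.9 gives ω_n = √110.9 = 10.53 and ζ = 8.3/(2ω_n) = 0.394.
Damped frequency ω_d = ω_n√(1−ζ²) = 9.681 rad/s, so peak time T_p = π/ω_d = 0.325 s.

T_p = 0.325 s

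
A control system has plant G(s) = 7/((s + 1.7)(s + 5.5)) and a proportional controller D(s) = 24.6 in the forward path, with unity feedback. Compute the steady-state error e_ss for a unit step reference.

0.0515

The loop is type 0. Static position error constant K_pos = D(0)·G(0) = 24.6·0.7487 = 18.42.
Steady-state error to a unit step: e_ss = 1/(1+K_pos) = 1/19.42 = 0.0515.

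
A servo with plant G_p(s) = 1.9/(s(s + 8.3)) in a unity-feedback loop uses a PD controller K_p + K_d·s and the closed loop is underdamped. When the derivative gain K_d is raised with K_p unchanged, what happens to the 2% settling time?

Characteristic equation s² + (8.3 + 1.9K_d)s + 1.9K_p = 0: raising K_d increases ζω_n = (8.3+1.9K_d)/2 while the loop stays underdamped, so T_s ≈ 4/(ζω_n) decreases.

decrease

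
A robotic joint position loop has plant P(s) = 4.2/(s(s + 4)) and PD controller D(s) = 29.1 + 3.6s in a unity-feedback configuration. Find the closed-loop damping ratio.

Forward path: (29.1 + 3.6s)·4.2/(s(s+4)). The closed-loop characteristic equation is s² + (4 + 4.2·3.6)s + 4.2·29.1 = 0.
That is s² + 19.12s + 122.2 = 0, so ω_n = 11.06 rad/s and ζ = 19.12/(2·11.06) = 0.8647.

ζ = 0.865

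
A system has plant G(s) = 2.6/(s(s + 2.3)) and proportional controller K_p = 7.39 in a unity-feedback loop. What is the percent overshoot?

The closed-loop denominator s² + 2.3s + 19.21 gives ω_n = √19.21 = 4.383 and ζ = 2.3/(2ω_n) = 0.2624.
%OS = 100·exp(−πζ/√(1−ζ²)) = 100·exp(−π·0.2624/√0.9312) = 42.6%.

42.6%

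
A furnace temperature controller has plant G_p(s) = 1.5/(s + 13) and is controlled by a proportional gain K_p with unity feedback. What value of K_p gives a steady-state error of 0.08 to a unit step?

K_p = 99.7

For a type-0 loop with proportional control, e_ss = 1/(1 + K_p·G_p(0)).
G_p(0) = 0.1154. Require 1/(1 + K_p·0.1154) = 0.08, so 1 + 0.1154·K_p = 12.5.
K_p = (12.5 − 1)/0.1154 = 99.7.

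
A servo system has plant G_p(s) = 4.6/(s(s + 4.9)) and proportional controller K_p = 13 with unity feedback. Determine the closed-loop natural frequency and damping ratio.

With unity feedback the closed-loop characteristic equation is s² + 4.9s + 13·4.6 = s² + 4.9s + 59.8 = 0.
Matching s² + 2ζω_n s + ω_n²: ω_n = √59.8 = 7.733 rad/s and 2ζω_n = 4.9, so ζ = 4.9/(2·7.733) = 0.317.

ω_n = 7.73 rad/s, ζ = 0.317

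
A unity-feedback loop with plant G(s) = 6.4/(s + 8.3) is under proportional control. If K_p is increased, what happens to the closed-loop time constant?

decrease

The closed-loop bandwidth 8.3+K_p·6.4 grows with K_p, so τ shrinks.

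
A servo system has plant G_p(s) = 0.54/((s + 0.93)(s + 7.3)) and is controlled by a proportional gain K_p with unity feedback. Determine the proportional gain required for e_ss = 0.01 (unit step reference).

K_p = 1240

The loop is type 0, so e_ss(step) = 1/(1 + K_pos) with K_pos = K_p·G_p(0).
G_p(0) = 0.07954. Require 1/(1 + K_p·0.07954) = 0.01, so 1 + 0.07954·K_p = 100.
K_p = (100 − 1)/0.07954 = 1240.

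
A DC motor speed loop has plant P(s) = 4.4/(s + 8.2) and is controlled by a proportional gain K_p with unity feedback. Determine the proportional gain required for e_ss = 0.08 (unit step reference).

K_p = 21.4

The loop is type 0, so e_ss(step) = 1/(1 + K_pos) with K_pos = K_p·P(0).
P(0) = 0.5366. Require 1/(1 + K_p·0.5366) = 0.08, so 1 + 0.5366·K_p = 12.5.
K_p = (12.5 − 1)/0.5366 = 21.4.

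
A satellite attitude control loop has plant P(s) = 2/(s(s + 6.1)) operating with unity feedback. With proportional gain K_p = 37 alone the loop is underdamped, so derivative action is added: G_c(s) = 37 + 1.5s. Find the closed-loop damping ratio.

Forward path: (37 + 1.5s)·2/(s(s+6.1)). The closed-loop characteristic equation is s² + (6.1 + 2·1.5)s + 2·37 = 0.
That is s² + 9.1s + 74 = 0, so ω_n = 8.602 rad/s and ζ = 9.1/(2·8.602) = 0.5289.

ζ = 0.529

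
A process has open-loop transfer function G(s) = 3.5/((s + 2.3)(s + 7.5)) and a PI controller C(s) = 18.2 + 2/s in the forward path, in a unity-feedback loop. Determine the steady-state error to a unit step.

The open loop C(s)G(s) has a pole at the origin (type 1), so the static position error constant is infinite and e_ss = 1/(1+∞) = 0.

0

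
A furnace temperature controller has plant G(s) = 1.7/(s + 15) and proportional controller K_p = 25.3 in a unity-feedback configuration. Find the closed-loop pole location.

Closed-loop transfer function: T(s) = K_p·G(s)/(1 + K_p·G(s)) = 43.01/(s + 15 + 43.01) = 43.01/(s + 58.01).
The closed-loop pole is at s = −58.01.

s = -58.01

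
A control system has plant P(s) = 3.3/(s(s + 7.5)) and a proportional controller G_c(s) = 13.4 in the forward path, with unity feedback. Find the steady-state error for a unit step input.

0

The open loop G_c(s)P(s) has a pole at the origin (type 1), so the static position error constant is infinite and e_ss = 1/(1+∞) = 0.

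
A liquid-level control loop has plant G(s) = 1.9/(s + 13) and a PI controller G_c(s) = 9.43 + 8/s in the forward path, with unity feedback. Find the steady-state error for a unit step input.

The open loop G_c(s)G(s) has a pole at the origin (type 1), so the static position error constant is infinite and e_ss = 1/(1+∞) = 0.

0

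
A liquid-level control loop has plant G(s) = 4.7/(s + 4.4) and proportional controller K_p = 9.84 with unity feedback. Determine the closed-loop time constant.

Closed-loop transfer function: T(s) = K_p·G(s)/(1 + K_p·G(s)) = 46.25/(s + 4.4 + 46.25) = 46.25/(s + 50.65).
Time constant τ = 1/50.65 = 0.0197 s.

τ = 0.0197 s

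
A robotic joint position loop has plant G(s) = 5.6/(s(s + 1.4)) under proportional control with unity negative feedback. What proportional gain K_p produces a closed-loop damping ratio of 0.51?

Closed-loop characteristic equation: s² + 1.4s + K_p·5.6 = 0.
So ω_n = √(5.6K_p) and 2ζω_n = 1.4, giving ζ = 1.4/(2√(5.6K_p)).
Setting ζ = 0.51: √(5.6K_p) = 1.4/(2·0.51) = 1.373, so K_p = 1.884/5.6 = 0.336.

K_p = 0.336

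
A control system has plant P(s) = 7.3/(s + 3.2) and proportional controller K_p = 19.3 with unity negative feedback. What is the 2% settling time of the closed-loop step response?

T_s ≈ 0.0278 s

Closed-loop transfer function: T(s) = K_p·P(s)/(1 + K_p·P(s)) = 140.9/(s + 3.2 + 140.9) = 140.9/(s + 144.1).
Time constant τ = 1/144.1 = 0.00694 s, so the 2% settling time is about 4τ = 0.0278 s.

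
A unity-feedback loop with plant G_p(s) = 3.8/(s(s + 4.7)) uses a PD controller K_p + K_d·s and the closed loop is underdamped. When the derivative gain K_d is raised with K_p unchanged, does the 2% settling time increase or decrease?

Characteristic equation s² + (4.7 + 3.8K_d)s + 3.8K_p = 0: raising K_d increases ζω_n = (4.7+3.8K_d)/2 while the loop stays underdamped, so T_s ≈ 4/(ζω_n) decreases.

decrease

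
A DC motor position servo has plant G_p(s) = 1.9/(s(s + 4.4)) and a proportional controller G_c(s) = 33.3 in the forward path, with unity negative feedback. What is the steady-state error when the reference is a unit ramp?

0.0695

The loop has one pole at the origin (type 1). Velocity error constant K_v = lim_{s→0} s·G_c(s)G_p(s) = 33.3·1.9/4.4 = 14.38.
Steady-state error to a unit ramp: e_ss = 1/K_v = 0.0695.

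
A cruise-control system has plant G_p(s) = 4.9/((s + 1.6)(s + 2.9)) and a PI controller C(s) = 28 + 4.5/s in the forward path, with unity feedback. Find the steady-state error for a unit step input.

The open loop C(s)G_p(s) has a pole at the origin (type 1), so the static position error constant is infinite and e_ss = 1/(1+∞) = 0.

0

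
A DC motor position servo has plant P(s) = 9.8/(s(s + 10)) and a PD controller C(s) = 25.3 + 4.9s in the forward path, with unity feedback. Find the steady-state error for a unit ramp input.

The loop has one pole at the origin (type 1). Velocity error constant K_v = lim_{s→0} s·C(s)P(s) = 25.3·9.8/10 = 24.79.
Steady-state error to a unit ramp: e_ss = 1/K_v = 0.0403.

0.0403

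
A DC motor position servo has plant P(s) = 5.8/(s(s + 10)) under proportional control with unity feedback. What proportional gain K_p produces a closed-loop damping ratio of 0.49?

Closed-loop characteristic equation: s² + 10s + K_p·5.8 = 0.
So ω_n = √(5.8K_p) and 2ζω_n = 10, giving ζ = 10/(2√(5.8K_p)).
Setting ζ = 0.49: √(5.8K_p) = 10/(2·0.49) = 10.2, so K_p = 104.1/5.8 = 18.

K_p = 18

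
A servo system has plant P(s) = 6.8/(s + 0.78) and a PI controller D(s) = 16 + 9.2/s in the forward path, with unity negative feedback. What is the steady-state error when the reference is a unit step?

The open loop D(s)P(s) has a pole at the origin (type 1), so the static position error constant is infinite and e_ss = 1/(1+∞) = 0.

0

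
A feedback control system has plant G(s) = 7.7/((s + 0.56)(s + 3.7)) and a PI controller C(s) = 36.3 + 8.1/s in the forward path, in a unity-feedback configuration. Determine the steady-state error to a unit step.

The open loop C(s)G(s) has a pole at the origin (type 1), so the static position error constant is infinite and e_ss = 1/(1+∞) = 0.

0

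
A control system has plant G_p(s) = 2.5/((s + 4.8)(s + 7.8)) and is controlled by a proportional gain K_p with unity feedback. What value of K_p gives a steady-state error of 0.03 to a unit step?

K_p = 484

For a type-0 loop with proportional control, e_ss = 1/(1 + K_p·G_p(0)).
G_p(0) = 0.06677. Require 1/(1 + K_p·0.06677) = 0.03, so 1 + 0.06677·K_p = 33.33.
K_p = (33.33 − 1)/0.06677 = 484.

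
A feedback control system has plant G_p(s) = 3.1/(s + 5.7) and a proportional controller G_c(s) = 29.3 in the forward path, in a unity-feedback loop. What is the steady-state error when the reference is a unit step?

The loop is type 0. Static position error constant K_pos = G_c(0)·G_p(0) = 29.3·0.5439 = 15.94.
Steady-state error to a unit step: e_ss = 1/(1+K_pos) = 1/16.94 = 0.059.

0.059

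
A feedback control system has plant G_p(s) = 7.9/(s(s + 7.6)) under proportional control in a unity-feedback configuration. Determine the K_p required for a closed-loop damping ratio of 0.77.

K_p = 3.08

Closed-loop characteristic equation: s² + 7.6s + K_p·7.9 = 0.
So ω_n = √(7.9K_p) and 2ζω_n = 7.6, giving ζ = 7.6/(2√(7.9K_p)).
Setting ζ = 0.77: √(7.9K_p) = 7.6/(2·0.77) = 4.935, so K_p = 24.35/7.9 = 3.08.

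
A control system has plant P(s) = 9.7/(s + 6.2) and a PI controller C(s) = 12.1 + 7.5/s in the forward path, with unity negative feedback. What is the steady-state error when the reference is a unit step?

0

The open loop C(s)P(s) has a pole at the origin (type 1), so the static position error constant is infinite and e_ss = 1/(1+∞) = 0.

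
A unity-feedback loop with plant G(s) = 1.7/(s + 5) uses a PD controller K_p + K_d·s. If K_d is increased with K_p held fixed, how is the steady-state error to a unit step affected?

K_d affects only the transient (the s-coefficient); the DC loop gain, and hence e_ss, depends only on K_p.

unchanged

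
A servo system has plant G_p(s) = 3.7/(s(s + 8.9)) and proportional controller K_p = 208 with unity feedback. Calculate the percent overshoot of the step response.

60%

The closed-loop denominator s² + 8.9s + 769.6 gives ω_n = √769.6 = 27.74 and ζ = 8.9/(2ω_n) = 0.1604.
%OS = 100·exp(−πζ/√(1−ζ²)) = 100·exp(−π·0.1604/√0.9743) = 60%.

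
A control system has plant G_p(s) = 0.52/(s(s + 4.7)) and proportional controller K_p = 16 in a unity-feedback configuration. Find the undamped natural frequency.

ω_n = 2.88 rad/s

1 + K_p·G_p(s) = 0 gives s² + 4.7s + 8.32 = 0.
So ω_n² = 8.32 ⇒ ω_n = 2.884 rad/s, and ζ = 4.7/(2ω_n) = 0.815.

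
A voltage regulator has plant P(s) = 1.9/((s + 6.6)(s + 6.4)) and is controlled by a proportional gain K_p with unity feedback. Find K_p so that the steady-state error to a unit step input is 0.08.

K_p = 256

Steady-state error for a unit step on this type-0 loop is 1/(1 + K_p·P(0)).
P(0) = 0.04498. Require 1/(1 + K_p·0.04498) = 0.08, so 1 + 0.04498·K_p = 12.5.
K_p = (12.5 − 1)/0.04498 = 256.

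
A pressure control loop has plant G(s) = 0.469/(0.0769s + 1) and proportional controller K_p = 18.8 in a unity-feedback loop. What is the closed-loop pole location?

Closed loop: T(s) = K_p·G/(1+K_p·G) = 8.817/(0.0769s + 1 + 8.817), with pole at s = −(1 + 8.817)/0.0769 = −127.7.

s = -127.7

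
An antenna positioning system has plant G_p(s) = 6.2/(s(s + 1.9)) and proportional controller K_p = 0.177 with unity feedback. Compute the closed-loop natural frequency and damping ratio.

1 + K_p·G_p(s) = 0 gives s² + 1.9s + 1.097 = 0.
Matching s² + 2ζω_n s + ω_n²: ω_n = √1.097 = 1.048 rad/s and 2ζω_n = 1.9, so ζ = 1.9/(2·1.048) = 0.907.

ω_n = 1.05 rad/s, ζ = 0.907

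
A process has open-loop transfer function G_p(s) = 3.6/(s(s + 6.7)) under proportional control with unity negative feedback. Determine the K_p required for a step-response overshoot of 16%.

From %OS = 100·exp(−πζ/√(1−ζ²)) = 16%, ζ = −ln(0.16)/√(π²+ln²(0.16)) = 0.5039.
Characteristic equation s² + 6.7s + 3.6K_p = 0 gives ζ = 6.7/(2√(3.6K_p)).
Setting ζ = 0.5039: √(3.6K_p) = 6.7/(2·0.5039) = 6.649, so K_p = 44.2/3.6 = 12.3.

K_p = 12.3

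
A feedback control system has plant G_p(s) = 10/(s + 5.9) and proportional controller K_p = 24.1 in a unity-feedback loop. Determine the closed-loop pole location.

s = -246.9

Closed-loop transfer function: T(s) = K_p·G_p(s)/(1 + K_p·G_p(s)) = 241/(s + 5.9 + 241) = 241/(s + 246.9).
The closed-loop pole is at s = −246.9.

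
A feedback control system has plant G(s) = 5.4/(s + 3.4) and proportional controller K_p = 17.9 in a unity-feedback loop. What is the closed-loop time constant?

Closed-loop transfer function: T(s) = K_p·G(s)/(1 + K_p·G(s)) = 96.66/(s + 3.4 + 96.66) = 96.66/(s + 100.1).
Time constant τ = 1/100.1 = 0.00999 s.

τ = 0.00999 s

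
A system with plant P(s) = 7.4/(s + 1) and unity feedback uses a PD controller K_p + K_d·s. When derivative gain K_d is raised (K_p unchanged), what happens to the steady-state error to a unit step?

unchanged

K_d affects only the transient (the s-coefficient); the DC loop gain, and hence e_ss, depends only on K_p.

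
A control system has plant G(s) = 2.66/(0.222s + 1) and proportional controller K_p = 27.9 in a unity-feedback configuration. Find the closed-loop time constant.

Closed loop: T(s) = K_p·G/(1+K_p·G) = 74.21/(0.222s + 1 + 74.21), with pole at s = −(1 + 74.21)/0.222 = −338.8.
Closed-loop time constant τ = 1/338.8 = 0.00295 s.

τ = 0.00295 s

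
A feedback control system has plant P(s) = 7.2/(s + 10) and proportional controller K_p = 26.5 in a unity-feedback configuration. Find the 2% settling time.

Closed-loop transfer function: T(s) = K_p·P(s)/(1 + K_p·P(s)) = 190.8/(s + 10 + 190.8) = 190.8/(s + 200.8).
Time constant τ = 1/200.8 = 0.00498 s, so the 2% settling time is about 4τ = 0.0199 s.

T_s ≈ 0.0199 s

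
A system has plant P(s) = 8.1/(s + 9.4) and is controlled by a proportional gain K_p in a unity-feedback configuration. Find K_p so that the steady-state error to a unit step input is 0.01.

The loop is type 0, so e_ss(step) = 1/(1 + K_pos) with K_pos = K_p·P(0).
P(0) = 0.8617. Require 1/(1 + K_p·0.8617) = 0.01, so 1 + 0.8617·K_p = 100.
K_p = (100 − 1)/0.8617 = 115.

K_p = 115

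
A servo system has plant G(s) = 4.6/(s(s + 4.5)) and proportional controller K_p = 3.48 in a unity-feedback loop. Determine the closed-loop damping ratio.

ζ = 0.562

With unity feedback the closed-loop characteristic equation is s² + 4.5s + 3.48·4.6 = s² + 4.5s + 16.01 = 0.
Matching s² + 2ζω_n s + ω_n²: ω_n = √16.01 = 4.001 rad/s and 2ζω_n = 4.5, so ζ = 4.5/(2·4.001) = 0.562.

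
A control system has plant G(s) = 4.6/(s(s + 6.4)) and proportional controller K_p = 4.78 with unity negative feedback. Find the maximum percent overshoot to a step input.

5.32%

The closed-loop denominator s² + 6.4s + 21.99 gives ω_n = √21.99 = 4.689 and ζ = 6.4/(2ω_n) = 0.6824.
%OS = 100·exp(−πζ/√(1−ζ²)) = 100·exp(−π·0.6824/√0.5343) = 5.32%.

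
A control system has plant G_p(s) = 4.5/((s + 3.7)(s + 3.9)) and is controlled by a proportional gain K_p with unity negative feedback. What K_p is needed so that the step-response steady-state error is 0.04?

K_p = 77

Steady-state error for a unit step on this type-0 loop is 1/(1 + K_p·G_p(0)).
G_p(0) = 0.3119. Require 1/(1 + K_p·0.3119) = 0.04, so 1 + 0.3119·K_p = 25.
K_p = (25 − 1)/0.3119 = 77.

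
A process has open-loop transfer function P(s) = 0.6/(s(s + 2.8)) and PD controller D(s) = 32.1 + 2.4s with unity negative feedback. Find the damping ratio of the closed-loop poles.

Forward path: (32.1 + 2.4s)·0.6/(s(s+2.8)). The closed-loop characteristic equation is s² + (2.8 + 0.6·2.4)s + 0.6·32.1 = 0.
That is s² + 4.24s + 19.26 = 0, so ω_n = 4.389 rad/s and ζ = 4.24/(2·4.389) = 0.4831.

ζ = 0.483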